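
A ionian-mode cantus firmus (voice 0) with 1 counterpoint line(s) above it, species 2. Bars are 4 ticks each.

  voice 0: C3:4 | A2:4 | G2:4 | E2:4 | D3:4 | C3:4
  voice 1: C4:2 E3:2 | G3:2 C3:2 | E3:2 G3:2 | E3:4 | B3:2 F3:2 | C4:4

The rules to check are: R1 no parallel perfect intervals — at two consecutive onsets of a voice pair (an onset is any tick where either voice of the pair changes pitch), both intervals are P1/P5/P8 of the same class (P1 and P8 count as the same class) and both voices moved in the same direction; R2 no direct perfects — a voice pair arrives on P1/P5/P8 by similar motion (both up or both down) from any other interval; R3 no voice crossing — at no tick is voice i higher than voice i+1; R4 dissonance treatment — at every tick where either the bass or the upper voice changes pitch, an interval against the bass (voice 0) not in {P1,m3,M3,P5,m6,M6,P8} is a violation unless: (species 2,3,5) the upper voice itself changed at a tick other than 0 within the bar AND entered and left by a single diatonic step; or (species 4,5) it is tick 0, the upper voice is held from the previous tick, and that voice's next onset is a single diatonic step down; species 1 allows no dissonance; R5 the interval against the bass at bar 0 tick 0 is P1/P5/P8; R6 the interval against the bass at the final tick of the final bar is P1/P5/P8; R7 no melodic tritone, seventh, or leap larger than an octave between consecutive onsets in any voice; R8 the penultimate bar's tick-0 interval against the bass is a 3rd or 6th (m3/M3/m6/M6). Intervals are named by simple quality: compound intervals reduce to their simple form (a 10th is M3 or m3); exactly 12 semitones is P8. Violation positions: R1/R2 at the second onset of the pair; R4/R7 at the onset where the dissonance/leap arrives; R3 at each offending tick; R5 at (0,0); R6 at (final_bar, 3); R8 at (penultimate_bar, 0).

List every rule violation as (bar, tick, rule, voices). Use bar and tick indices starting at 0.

(1, 0, R4, (0, 1))
(3, 0, R1, (0, 1))
(4, 0, R7, (0,))
(4, 2, R7, (1,))

bar 0: v0=C3 v1=C4 downbeat P8
bar 1: v0=A2 v1=G3 downbeat m7
bar 2: v0=G2 v1=E3 downbeat M6
bar 3: v0=E2 v1=E3 downbeat P8
bar 4: v0=D3 v1=B3 downbeat M6
bar 5: v0=C3 v1=C4 downbeat P8
  -> R4 @ bar 1 tick 0 v(0, 1): A2/G3 m7 untreated
  -> R1 @ bar 3 tick 0 v(0, 1): G2/G3 P8 -> E2/E3 P8 similar
  -> R7 @ bar 4 tick 0 v(0,): E2->D3 leap 10st
  -> R7 @ bar 4 tick 2 v(1,): B3->F3 leap 6st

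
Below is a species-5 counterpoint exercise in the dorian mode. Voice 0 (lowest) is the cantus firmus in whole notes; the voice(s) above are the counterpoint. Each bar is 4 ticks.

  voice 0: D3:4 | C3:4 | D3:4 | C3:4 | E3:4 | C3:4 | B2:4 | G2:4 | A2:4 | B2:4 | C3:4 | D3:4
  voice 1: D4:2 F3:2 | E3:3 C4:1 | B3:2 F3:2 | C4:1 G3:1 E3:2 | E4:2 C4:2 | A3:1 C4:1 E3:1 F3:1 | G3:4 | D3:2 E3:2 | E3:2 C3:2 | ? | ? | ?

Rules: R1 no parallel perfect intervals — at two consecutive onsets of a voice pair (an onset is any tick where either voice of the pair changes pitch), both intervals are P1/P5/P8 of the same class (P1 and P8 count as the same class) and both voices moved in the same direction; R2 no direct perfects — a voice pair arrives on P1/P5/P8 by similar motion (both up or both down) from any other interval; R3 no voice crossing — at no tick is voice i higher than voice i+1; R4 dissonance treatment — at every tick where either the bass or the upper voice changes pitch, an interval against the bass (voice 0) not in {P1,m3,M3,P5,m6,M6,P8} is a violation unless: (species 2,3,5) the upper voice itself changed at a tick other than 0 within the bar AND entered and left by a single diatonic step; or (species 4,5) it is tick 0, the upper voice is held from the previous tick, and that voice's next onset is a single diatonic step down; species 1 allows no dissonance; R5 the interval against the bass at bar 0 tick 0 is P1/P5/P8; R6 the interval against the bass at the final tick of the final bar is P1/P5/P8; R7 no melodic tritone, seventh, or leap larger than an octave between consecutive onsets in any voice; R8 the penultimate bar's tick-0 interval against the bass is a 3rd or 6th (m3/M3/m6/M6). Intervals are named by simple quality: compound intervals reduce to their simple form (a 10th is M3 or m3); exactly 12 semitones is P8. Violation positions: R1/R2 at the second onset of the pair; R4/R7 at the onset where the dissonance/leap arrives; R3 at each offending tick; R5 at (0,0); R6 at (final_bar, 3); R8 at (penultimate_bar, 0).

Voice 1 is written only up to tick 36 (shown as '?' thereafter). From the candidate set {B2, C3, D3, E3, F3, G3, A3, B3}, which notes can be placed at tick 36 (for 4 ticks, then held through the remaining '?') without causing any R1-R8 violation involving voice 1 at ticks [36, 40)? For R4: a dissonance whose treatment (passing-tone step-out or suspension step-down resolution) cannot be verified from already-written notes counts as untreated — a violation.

B2: legal
C3: violates R4
D3: legal
E3: violates R4
F3: violates R4
G3: legal
A3: violates R4
B3: violates R2,R7

{B2, D3, G3}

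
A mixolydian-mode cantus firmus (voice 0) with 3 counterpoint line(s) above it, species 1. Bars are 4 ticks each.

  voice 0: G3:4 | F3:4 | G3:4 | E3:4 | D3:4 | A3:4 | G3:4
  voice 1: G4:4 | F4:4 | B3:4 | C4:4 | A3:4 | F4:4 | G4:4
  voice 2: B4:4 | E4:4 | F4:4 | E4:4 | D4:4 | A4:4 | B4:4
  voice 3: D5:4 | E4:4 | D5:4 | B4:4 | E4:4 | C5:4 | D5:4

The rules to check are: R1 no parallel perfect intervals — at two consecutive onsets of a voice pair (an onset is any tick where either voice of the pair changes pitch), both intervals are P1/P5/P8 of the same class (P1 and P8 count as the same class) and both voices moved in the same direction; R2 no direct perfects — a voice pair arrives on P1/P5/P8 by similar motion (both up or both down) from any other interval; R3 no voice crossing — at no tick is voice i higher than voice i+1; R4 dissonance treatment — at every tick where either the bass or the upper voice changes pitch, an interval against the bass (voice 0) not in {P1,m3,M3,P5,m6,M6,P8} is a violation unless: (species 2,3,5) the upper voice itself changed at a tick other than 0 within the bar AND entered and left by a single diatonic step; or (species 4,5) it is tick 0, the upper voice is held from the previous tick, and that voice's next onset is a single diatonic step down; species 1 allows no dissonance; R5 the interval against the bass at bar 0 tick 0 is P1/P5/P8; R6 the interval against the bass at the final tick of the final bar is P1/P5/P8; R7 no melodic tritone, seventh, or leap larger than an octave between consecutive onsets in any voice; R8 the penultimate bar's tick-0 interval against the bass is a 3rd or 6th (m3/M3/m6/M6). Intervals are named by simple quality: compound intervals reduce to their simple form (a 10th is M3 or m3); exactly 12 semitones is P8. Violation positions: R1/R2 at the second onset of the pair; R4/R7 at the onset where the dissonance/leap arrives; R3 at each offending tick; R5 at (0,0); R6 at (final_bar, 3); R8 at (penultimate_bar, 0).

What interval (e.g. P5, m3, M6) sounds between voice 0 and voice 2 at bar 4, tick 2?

voice 0=D3 voice 2=D4 -> P8

P8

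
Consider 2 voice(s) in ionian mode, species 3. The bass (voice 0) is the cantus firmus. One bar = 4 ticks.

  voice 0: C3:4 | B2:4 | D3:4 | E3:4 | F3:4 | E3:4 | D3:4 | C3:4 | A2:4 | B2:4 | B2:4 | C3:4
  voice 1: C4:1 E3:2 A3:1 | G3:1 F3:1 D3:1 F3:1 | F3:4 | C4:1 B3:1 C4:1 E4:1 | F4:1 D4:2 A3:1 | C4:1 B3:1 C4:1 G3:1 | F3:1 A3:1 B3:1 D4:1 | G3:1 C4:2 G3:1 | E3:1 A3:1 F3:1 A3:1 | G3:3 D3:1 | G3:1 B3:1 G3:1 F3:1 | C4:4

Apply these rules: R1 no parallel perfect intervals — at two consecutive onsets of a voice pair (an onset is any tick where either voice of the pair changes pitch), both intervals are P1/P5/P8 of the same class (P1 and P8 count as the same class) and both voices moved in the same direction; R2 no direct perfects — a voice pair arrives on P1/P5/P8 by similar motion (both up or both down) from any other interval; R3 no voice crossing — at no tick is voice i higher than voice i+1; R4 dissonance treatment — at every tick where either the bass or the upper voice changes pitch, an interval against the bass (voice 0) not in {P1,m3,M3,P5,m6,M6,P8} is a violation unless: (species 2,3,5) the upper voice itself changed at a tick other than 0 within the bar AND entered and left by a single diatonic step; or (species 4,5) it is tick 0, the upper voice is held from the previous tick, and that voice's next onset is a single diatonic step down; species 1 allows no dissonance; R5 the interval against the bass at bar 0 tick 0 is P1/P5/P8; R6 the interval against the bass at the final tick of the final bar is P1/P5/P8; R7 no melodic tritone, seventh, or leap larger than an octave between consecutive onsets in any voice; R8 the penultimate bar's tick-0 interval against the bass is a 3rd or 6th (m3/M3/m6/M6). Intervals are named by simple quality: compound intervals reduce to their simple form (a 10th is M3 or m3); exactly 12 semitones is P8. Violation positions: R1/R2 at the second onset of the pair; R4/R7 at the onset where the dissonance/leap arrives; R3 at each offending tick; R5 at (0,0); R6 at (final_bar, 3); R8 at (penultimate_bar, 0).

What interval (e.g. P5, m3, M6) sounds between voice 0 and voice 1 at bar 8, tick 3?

P8

voice 0=A2 voice 1=A3 -> P8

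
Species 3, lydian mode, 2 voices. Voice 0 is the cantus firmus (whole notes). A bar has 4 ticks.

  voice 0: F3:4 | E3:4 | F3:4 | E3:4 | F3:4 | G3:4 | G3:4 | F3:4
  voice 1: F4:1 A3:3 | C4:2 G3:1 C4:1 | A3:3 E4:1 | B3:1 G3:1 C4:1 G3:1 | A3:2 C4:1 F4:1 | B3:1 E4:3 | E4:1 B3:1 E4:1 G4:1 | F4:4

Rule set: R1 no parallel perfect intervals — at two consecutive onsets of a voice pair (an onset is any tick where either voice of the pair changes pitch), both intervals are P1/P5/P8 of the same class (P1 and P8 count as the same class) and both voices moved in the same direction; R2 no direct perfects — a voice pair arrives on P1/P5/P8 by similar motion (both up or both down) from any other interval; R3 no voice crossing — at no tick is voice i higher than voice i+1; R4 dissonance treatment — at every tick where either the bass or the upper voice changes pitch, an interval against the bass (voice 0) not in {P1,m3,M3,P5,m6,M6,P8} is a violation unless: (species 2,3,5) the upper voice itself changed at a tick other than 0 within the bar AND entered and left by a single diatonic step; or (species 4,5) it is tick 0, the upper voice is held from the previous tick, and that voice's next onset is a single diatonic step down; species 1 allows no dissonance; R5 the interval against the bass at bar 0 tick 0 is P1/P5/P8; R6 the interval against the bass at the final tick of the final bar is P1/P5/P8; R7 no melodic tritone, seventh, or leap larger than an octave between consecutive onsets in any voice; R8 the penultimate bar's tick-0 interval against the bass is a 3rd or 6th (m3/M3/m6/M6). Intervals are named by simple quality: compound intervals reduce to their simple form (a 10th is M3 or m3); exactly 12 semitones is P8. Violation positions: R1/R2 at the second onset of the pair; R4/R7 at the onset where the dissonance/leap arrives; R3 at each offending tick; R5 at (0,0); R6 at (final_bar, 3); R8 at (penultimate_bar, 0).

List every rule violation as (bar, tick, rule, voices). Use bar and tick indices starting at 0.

(2, 3, R4, (0, 1))
(3, 0, R2, (0, 1))
(5, 0, R7, (1,))
(7, 0, R1, (0, 1))

bar 0: v0=F3 v1=F4 downbeat P8
bar 1: v0=E3 v1=C4 downbeat m6
bar 2: v0=F3 v1=A3 downbeat M3
bar 3: v0=E3 v1=B3 downbeat P5
bar 4: v0=F3 v1=A3 downbeat M3
bar 5: v0=G3 v1=B3 downbeat M3
bar 6: v0=G3 v1=E4 downbeat M6
bar 7: v0=F3 v1=F4 downbeat P8
  -> R4 @ bar 2 tick 3 v(0, 1): F3/E4 M7 untreated
  -> R2 @ bar 3 tick 0 v(0, 1): F3/E4 M7 -> E3/B3 P5 similar
  -> R7 @ bar 5 tick 0 v(1,): F4->B3 leap 6st
  -> R1 @ bar 7 tick 0 v(0, 1): G3/G4 P8 -> F3/F4 P8 similar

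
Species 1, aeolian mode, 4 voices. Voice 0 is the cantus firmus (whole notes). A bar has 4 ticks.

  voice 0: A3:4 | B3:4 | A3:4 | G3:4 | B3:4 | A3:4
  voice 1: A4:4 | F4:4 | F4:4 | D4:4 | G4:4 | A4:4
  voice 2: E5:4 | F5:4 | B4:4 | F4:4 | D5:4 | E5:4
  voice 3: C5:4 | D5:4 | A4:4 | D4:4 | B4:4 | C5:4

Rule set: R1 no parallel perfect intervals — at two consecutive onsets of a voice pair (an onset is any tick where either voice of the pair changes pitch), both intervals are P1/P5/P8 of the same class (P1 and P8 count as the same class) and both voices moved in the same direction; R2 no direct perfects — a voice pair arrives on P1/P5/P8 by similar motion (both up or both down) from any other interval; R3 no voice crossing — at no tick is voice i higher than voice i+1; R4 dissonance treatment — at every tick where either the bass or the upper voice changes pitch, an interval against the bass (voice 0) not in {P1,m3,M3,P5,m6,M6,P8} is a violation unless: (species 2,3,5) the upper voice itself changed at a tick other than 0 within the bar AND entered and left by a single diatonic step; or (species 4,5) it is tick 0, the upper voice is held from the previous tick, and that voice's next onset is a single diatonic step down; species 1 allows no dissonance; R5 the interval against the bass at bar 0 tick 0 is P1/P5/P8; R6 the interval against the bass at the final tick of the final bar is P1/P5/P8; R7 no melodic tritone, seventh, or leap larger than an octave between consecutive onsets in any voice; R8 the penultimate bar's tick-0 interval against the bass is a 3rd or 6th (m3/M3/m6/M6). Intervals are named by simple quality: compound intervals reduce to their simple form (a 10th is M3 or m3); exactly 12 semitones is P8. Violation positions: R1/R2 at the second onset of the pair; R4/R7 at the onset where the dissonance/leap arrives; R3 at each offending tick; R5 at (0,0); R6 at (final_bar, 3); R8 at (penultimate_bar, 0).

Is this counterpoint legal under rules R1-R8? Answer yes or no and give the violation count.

bar 0: v0=A3 v1=A4 v2=E5 v3=C5 (m3)
bar 1: v0=B3 v1=F4 v2=F5 v3=D5 (m3)
bar 2: v0=A3 v1=F4 v2=B4 v3=A4 (P8)
bar 3: v0=G3 v1=D4 v2=F4 v3=D4 (P5)
bar 4: v0=B3 v1=G4 v2=D5 v3=B4 (P8)
bar 5: v0=A3 v1=A4 v2=E5 v3=C5 (m3)
  R3 @ bar0.0: E5 above C5
  R5 @ bar0.0: opens on m3
  R3 @ bar0.1: E5 above C5
  R3 @ bar0.2: E5 above C5
  R3 @ bar0.3: E5 above C5
  R3 @ bar1.0: F5 above D5
  R4 @ bar1.0: B3/F4 TT untreated
  R4 @ bar1.0: B3/F5 TT untreated
  R3 @ bar1.1: F5 above D5
  R3 @ bar1.2: F5 above D5
  R3 @ bar1.3: F5 above D5
  R2 @ bar2.0: B3/D5 m3 -> A3/A4 P8 similar
  R3 @ bar2.0: B4 above A4
  R4 @ bar2.0: A3/B4 M2 untreated
  R7 @ bar2.0: F5->B4 leap 6st
  R3 @ bar2.1: B4 above A4
  R3 @ bar2.2: B4 above A4
  R3 @ bar2.3: B4 above A4
  R2 @ bar3.0: A3/F4 m6 -> G3/D4 P5 similar
  R2 @ bar3.0: A3/A4 P8 -> G3/D4 P5 similar
  R2 @ bar3.0: F4/A4 M3 -> D4/D4 P1 similar
  R3 @ bar3.0: F4 above D4
  R4 @ bar3.0: G3/F4 m7 untreated
  R7 @ bar3.0: B4->F4 leap 6st
  R3 @ bar3.1: F4 above D4
  R3 @ bar3.2: F4 above D4
  R3 @ bar3.3: F4 above D4
  R2 @ bar4.0: G3/D4 P5 -> B3/B4 P8 similar
  R2 @ bar4.0: D4/F4 m3 -> G4/D5 P5 similar
  R3 @ bar4.0: D5 above B4
  R8 @ bar4.0: penult P8 not 3rd/6th
  R3 @ bar4.1: D5 above B4
  R3 @ bar4.2: D5 above B4
  R3 @ bar4.3: D5 above B4
  R1 @ bar5.0: G4/D5 P5 -> A4/E5 P5 similar
  R3 @ bar5.0: E5 above C5
  R3 @ bar5.1: E5 above C5
  R3 @ bar5.2: E5 above C5
  R3 @ bar5.3: E5 above C5
  R6 @ bar5.3: closes on m3

No (40 violations)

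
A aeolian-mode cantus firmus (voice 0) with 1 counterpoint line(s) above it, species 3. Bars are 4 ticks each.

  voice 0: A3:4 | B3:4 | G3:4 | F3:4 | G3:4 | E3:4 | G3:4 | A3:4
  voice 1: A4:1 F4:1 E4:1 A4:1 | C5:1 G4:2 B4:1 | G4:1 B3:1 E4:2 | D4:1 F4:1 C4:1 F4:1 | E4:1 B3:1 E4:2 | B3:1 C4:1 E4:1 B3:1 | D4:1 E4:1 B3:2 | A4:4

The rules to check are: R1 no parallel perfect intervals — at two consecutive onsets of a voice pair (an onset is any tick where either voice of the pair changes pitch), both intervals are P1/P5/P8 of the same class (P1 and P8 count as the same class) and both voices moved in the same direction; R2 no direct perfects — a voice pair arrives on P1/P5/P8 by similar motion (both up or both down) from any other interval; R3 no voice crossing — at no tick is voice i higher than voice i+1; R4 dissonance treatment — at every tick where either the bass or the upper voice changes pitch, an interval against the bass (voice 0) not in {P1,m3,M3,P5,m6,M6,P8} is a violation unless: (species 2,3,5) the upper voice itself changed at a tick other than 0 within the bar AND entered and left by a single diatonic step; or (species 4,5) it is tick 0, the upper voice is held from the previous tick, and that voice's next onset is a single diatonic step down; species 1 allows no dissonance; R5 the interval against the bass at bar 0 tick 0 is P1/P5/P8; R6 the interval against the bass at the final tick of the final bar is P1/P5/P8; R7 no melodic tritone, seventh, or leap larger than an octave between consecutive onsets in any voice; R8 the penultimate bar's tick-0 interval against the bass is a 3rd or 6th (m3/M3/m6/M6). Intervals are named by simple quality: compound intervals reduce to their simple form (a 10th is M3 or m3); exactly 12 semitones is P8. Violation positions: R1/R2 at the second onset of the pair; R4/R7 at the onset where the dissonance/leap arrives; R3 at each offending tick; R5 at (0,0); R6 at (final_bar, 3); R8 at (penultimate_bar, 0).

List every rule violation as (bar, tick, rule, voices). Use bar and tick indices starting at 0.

bar 0: v0=A3 v1=A4 downbeat P8
bar 1: v0=B3 v1=C5 downbeat m2
bar 2: v0=G3 v1=G4 downbeat P8
bar 3: v0=F3 v1=D4 downbeat M6
bar 4: v0=G3 v1=E4 downbeat M6
bar 5: v0=E3 v1=B3 downbeat P5
bar 6: v0=G3 v1=D4 downbeat P5
bar 7: v0=A3 v1=A4 downbeat P8
  -> R4 @ bar 1 tick 0 v(0, 1): B3/C5 m2 untreated
  -> R1 @ bar 2 tick 0 v(0, 1): B3/B4 P8 -> G3/G4 P8 similar
  -> R2 @ bar 5 tick 0 v(0, 1): G3/E4 M6 -> E3/B3 P5 similar
  -> R1 @ bar 6 tick 0 v(0, 1): E3/B3 P5 -> G3/D4 P5 similar
  -> R8 @ bar 6 tick 0 v(0, 1): penult P5 not 3rd/6th
  -> R2 @ bar 7 tick 0 v(0, 1): G3/B3 M3 -> A3/A4 P8 similar
  -> R7 @ bar 7 tick 0 v(1,): B3->A4 leap 10st

(1, 0, R4, (0, 1))
(2, 0, R1, (0, 1))
(5, 0, R2, (0, 1))
(6, 0, R1, (0, 1))
(6, 0, R8, (0, 1))
(7, 0, R2, (0, 1))
(7, 0, R7, (1,))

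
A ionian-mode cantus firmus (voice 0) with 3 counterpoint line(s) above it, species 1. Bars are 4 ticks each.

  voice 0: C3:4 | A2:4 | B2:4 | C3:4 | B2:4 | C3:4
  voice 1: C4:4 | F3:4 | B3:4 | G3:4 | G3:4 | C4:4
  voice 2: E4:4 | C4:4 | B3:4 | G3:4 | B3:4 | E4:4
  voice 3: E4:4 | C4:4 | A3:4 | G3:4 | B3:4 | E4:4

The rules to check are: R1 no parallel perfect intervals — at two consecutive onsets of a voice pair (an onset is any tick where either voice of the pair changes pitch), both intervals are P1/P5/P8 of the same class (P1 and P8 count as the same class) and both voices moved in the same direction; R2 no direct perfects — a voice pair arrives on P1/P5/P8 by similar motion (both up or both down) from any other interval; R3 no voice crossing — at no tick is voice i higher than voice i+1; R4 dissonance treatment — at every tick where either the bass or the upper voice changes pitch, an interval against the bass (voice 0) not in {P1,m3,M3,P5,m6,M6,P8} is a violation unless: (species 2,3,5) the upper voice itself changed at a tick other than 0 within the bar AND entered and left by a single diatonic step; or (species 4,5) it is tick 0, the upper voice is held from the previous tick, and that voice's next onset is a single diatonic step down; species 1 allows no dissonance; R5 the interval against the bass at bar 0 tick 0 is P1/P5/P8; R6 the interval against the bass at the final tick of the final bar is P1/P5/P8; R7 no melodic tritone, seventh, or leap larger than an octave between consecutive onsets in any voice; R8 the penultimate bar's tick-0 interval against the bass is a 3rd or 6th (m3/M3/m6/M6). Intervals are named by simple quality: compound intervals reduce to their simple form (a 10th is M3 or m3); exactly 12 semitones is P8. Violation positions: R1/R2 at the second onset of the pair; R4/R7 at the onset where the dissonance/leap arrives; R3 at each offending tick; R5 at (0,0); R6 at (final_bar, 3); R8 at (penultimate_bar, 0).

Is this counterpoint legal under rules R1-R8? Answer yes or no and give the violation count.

bar 0: v0=C3 v1=C4 v2=E4 v3=E4 (M3)
bar 1: v0=A2 v1=F3 v2=C4 v3=C4 (m3)
bar 2: v0=B2 v1=B3 v2=B3 v3=A3 (m7)
bar 3: v0=C3 v1=G3 v2=G3 v3=G3 (P5)
bar 4: v0=B2 v1=G3 v2=B3 v3=B3 (P8)
bar 5: v0=C3 v1=C4 v2=E4 v3=E4 (M3)
  R5 @ bar0.0: opens on M3
  R5 @ bar0.0: opens on M3
  R1 @ bar1.0: E4/E4 P1 -> C4/C4 P1 similar
  R2 @ bar1.0: C4/E4 M3 -> F3/C4 P5 similar
  R2 @ bar1.0: C4/E4 M3 -> F3/C4 P5 similar
  R2 @ bar2.0: A2/F3 m6 -> B2/B3 P8 similar
  R3 @ bar2.0: B3 above A3
  R4 @ bar2.0: B2/A3 m7 untreated
  R7 @ bar2.0: F3->B3 leap 6st
  R3 @ bar2.1: B3 above A3
  R3 @ bar2.2: B3 above A3
  R3 @ bar2.3: B3 above A3
  R1 @ bar3.0: B3/B3 P1 -> G3/G3 P1 similar
  R2 @ bar3.0: B3/A3 M2 -> G3/G3 P1 similar
  R2 @ bar3.0: B3/A3 M2 -> G3/G3 P1 similar
  R1 @ bar4.0: G3/G3 P1 -> B3/B3 P1 similar
  R8 @ bar4.0: penult P8 not 3rd/6th
  R8 @ bar4.0: penult P8 not 3rd/6th
  R1 @ bar5.0: B3/B3 P1 -> E4/E4 P1 similar
  R2 @ bar5.0: B2/G3 m6 -> C3/C4 P8 similar
  R6 @ bar5.3: closes on M3
  R6 @ bar5.3: closes on M3

No (22 violations)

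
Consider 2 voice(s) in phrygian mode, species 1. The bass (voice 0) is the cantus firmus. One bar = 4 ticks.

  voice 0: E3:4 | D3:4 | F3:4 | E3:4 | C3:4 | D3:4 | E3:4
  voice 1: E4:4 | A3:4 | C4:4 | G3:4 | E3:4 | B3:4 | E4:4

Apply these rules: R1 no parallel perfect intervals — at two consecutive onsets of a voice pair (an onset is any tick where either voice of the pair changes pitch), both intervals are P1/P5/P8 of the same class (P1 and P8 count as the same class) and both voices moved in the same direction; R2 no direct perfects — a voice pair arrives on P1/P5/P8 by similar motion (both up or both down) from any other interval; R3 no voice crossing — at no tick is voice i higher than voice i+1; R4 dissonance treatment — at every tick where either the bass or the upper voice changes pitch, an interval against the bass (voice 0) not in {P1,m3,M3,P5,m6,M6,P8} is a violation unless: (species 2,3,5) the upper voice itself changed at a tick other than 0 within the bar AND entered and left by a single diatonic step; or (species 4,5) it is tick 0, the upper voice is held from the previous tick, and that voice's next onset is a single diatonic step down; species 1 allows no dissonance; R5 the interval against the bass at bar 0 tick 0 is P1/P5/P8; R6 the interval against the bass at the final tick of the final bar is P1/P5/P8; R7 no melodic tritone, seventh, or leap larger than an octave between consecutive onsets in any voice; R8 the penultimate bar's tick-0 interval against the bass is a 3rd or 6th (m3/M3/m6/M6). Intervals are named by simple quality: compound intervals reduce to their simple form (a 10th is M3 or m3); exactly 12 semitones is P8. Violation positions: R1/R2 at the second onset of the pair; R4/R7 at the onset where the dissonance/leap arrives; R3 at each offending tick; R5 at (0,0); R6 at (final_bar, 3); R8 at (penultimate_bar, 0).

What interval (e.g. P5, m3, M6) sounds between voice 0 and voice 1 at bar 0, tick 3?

voice 0=E3 voice 1=E4 -> P8

P8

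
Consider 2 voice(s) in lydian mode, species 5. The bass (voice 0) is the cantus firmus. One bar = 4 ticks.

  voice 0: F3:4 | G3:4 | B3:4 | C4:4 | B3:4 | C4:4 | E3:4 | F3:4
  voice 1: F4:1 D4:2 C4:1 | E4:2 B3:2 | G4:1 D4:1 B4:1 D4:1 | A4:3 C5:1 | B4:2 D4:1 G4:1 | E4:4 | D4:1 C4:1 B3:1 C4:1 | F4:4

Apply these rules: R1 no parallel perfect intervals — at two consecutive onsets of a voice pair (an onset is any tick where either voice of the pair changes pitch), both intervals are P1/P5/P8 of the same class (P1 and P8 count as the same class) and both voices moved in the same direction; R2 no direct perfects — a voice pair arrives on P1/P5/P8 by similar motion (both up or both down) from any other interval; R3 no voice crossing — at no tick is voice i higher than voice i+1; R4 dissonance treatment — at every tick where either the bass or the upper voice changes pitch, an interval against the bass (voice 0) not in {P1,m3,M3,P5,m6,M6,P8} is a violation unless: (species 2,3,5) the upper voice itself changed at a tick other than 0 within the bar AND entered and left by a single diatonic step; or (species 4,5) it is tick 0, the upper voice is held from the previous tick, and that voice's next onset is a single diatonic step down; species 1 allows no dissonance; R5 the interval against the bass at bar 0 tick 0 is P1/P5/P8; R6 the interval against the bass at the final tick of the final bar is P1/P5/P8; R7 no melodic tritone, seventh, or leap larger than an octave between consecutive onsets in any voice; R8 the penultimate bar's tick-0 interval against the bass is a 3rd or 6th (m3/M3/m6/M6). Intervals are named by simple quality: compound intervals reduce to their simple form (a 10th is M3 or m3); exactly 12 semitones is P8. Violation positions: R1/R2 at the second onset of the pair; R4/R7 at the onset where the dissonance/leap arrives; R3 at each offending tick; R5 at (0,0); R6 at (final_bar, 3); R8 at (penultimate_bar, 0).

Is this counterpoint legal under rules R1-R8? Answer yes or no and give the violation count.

bar 0: v0=F3 v1=F4 (P8)
bar 1: v0=G3 v1=E4 (M6)
bar 2: v0=B3 v1=G4 (m6)
bar 3: v0=C4 v1=A4 (M6)
bar 4: v0=B3 v1=B4 (P8)
bar 5: v0=C4 v1=E4 (M3)
bar 6: v0=E3 v1=D4 (m7)
bar 7: v0=F3 v1=F4 (P8)
  R1 @ bar4.0: C4/C5 P8 -> B3/B4 P8 similar
  R4 @ bar6.0: E3/D4 m7 untreated
  R8 @ bar6.0: penult m7 not 3rd/6th
  R2 @ bar7.0: E3/C4 m6 -> F3/F4 P8 similar

No (4 violations)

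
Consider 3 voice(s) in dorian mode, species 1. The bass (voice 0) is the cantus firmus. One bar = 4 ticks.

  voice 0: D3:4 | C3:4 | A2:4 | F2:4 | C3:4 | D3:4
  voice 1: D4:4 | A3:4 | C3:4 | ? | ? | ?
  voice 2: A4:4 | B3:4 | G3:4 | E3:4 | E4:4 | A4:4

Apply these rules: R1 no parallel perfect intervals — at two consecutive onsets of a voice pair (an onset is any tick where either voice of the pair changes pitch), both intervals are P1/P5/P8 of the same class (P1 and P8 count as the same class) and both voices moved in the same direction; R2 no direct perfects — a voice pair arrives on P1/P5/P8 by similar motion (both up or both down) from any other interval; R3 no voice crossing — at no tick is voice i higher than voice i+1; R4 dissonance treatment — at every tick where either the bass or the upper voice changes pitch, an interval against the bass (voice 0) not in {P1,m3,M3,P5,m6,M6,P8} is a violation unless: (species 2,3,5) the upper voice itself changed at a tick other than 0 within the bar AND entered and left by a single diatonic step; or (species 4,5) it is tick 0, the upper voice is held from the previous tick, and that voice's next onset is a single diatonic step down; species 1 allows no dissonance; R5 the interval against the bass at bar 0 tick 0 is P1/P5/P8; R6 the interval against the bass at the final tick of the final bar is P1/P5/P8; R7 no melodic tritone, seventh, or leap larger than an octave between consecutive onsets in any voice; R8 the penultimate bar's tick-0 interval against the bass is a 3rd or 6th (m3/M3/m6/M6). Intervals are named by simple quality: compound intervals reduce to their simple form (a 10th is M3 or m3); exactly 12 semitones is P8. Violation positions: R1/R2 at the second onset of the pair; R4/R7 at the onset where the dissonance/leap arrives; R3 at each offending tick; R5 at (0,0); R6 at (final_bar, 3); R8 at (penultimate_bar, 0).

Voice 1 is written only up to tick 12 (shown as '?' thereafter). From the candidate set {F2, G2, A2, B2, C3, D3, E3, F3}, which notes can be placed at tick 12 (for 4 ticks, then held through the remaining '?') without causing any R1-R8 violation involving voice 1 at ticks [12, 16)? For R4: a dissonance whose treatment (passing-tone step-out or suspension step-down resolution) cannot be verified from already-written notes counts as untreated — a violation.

F2: violates R2
G2: violates R4
A2: violates R1
B2: violates R4
C3: legal
D3: legal
E3: violates R4
F3: violates R3

{C3, D3}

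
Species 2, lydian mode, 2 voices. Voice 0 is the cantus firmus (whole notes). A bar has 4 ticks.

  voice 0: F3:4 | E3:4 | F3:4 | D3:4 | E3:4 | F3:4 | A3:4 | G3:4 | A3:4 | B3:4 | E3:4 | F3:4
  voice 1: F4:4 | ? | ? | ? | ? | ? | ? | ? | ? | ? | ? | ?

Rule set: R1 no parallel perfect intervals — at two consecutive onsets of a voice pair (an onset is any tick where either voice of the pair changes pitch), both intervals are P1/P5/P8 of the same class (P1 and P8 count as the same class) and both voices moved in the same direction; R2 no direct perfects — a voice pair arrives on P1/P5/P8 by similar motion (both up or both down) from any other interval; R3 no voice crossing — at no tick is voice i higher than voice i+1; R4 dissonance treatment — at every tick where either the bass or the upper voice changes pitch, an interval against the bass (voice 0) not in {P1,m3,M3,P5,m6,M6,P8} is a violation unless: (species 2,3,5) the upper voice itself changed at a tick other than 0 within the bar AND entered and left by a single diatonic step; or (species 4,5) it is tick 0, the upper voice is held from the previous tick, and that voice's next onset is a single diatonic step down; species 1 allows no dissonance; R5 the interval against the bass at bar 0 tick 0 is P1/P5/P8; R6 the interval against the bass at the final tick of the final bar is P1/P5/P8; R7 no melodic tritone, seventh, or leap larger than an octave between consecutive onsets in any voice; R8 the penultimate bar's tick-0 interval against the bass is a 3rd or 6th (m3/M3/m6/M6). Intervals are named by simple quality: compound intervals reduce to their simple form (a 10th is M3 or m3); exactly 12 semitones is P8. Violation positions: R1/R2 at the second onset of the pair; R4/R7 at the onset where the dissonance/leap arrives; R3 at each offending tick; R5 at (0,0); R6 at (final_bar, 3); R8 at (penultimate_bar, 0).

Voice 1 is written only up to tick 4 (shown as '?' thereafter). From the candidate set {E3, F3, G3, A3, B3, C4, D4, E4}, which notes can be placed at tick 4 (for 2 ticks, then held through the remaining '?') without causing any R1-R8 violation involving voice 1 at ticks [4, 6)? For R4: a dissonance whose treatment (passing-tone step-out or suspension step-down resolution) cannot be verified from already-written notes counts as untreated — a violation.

{C4}

E3: violates R1,R7
F3: violates R4
G3: violates R7
A3: violates R4
B3: violates R2,R7
C4: legal
D4: violates R4
E4: violates R1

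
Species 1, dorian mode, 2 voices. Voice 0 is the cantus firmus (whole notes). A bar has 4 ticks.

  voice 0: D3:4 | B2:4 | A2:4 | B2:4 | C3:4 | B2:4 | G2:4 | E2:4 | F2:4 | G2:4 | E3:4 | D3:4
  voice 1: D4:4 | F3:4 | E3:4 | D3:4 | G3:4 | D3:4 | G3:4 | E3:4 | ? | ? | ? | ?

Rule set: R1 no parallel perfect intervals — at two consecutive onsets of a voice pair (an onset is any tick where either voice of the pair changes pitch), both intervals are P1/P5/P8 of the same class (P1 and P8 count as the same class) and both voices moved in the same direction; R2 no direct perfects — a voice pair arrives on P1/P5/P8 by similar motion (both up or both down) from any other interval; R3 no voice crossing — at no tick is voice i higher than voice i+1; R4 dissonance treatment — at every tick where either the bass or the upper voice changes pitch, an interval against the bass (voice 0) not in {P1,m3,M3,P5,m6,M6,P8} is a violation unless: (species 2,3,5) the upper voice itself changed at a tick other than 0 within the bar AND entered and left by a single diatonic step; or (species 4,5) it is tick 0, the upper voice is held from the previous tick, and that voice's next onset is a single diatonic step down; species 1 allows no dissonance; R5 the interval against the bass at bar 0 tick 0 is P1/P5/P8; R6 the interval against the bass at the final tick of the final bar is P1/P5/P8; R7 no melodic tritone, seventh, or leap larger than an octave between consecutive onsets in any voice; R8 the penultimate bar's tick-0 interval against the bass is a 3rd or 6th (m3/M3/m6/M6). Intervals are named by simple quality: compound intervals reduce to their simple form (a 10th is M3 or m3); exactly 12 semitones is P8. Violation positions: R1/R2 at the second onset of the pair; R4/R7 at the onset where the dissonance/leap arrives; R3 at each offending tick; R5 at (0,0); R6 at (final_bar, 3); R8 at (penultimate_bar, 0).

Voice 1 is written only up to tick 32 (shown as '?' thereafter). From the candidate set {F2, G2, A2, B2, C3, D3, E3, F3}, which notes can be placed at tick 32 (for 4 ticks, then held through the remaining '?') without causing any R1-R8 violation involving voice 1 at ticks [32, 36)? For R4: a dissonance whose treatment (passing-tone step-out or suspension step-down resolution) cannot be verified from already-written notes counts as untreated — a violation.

{A2, C3, D3}

F2: violates R7
G2: violates R4
A2: legal
B2: violates R4
C3: legal
D3: legal
E3: violates R4
F3: violates R1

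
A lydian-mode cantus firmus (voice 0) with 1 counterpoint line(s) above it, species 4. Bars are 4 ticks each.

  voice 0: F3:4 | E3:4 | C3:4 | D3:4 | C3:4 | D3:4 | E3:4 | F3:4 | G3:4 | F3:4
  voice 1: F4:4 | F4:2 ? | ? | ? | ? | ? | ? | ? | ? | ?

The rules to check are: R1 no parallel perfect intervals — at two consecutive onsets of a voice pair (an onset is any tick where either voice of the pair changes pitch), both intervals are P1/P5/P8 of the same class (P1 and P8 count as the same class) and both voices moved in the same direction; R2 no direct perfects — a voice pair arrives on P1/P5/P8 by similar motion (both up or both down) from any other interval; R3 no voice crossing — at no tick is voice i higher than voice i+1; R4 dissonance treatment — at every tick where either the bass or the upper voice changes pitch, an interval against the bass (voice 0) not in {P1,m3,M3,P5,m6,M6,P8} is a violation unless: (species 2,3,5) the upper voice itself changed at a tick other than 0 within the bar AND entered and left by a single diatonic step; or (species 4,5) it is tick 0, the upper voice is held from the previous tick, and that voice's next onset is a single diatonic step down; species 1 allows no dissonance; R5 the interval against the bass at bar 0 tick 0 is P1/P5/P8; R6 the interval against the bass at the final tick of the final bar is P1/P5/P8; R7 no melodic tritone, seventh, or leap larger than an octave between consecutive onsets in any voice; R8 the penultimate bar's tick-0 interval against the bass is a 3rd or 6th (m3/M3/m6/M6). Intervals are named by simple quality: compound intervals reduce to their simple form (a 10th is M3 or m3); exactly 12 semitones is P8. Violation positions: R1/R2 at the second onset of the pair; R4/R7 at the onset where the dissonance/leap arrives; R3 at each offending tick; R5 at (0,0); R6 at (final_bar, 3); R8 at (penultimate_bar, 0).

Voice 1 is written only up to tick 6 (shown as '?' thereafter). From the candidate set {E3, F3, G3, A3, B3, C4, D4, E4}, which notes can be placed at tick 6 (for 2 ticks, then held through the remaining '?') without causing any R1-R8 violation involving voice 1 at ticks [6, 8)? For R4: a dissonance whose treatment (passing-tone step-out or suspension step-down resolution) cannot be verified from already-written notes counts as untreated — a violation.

E3: violates R7
F3: violates R4
G3: violates R7
A3: violates R4
B3: violates R7
C4: legal
D4: violates R4
E4: legal

{C4, E4}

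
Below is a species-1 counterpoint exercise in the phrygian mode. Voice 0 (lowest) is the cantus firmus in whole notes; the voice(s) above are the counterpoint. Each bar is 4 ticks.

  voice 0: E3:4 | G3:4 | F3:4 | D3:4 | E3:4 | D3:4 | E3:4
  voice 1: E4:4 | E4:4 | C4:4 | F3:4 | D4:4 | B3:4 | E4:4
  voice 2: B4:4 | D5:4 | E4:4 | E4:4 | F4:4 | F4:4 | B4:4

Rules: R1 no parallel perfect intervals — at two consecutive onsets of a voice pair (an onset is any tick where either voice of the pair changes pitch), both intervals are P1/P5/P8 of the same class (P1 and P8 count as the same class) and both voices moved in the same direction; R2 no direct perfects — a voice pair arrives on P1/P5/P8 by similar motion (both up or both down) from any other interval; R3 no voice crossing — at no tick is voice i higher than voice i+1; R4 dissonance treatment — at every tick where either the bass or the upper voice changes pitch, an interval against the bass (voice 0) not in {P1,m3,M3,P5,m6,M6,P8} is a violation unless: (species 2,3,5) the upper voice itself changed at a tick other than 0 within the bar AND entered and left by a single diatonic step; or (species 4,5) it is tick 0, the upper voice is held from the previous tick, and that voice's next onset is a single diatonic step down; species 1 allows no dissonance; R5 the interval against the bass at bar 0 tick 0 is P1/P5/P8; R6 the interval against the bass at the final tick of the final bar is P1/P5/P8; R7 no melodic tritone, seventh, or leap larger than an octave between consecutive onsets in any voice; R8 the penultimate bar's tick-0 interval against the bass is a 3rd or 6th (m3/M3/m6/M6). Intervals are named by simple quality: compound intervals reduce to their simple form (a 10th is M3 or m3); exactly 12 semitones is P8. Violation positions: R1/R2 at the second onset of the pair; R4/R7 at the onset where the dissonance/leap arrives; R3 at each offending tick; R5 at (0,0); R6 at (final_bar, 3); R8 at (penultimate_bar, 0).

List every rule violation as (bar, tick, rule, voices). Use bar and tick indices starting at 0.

(1, 0, R1, (0, 2))
(2, 0, R2, (0, 1))
(2, 0, R4, (0, 2))
(2, 0, R7, (2,))
(3, 0, R4, (0, 2))
(4, 0, R4, (0, 1))
(4, 0, R4, (0, 2))
(6, 0, R2, (0, 1))
(6, 0, R2, (0, 2))
(6, 0, R2, (1, 2))
(6, 0, R7, (2,))

bar 0: v0=E3 v1=E4 v2=B4 downbeat P5
bar 1: v0=G3 v1=E4 v2=D5 downbeat P5
bar 2: v0=F3 v1=C4 v2=E4 downbeat M7
bar 3: v0=D3 v1=F3 v2=E4 downbeat M2
bar 4: v0=E3 v1=D4 v2=F4 downbeat m2
bar 5: v0=D3 v1=B3 v2=F4 downbeat m3
bar 6: v0=E3 v1=E4 v2=B4 downbeat P5
  -> R1 @ bar 1 tick 0 v(0, 2): E3/B4 P5 -> G3/D5 P5 similar
  -> R2 @ bar 2 tick 0 v(0, 1): G3/E4 M6 -> F3/C4 P5 similar
  -> R4 @ bar 2 tick 0 v(0, 2): F3/E4 M7 untreated
  -> R7 @ bar 2 tick 0 v(2,): D5->E4 leap 10st
  -> R4 @ bar 3 tick 0 v(0, 2): D3/E4 M2 untreated
  -> R4 @ bar 4 tick 0 v(0, 1): E3/D4 m7 untreated
  -> R4 @ bar 4 tick 0 v(0, 2): E3/F4 m2 untreated
  -> R2 @ bar 6 tick 0 v(0, 1): D3/B3 M6 -> E3/E4 P8 similar
  -> R2 @ bar 6 tick 0 v(0, 2): D3/F4 m3 -> E3/B4 P5 similar
  -> R2 @ bar 6 tick 0 v(1, 2): B3/F4 TT -> E4/B4 P5 similar
  -> R7 @ bar 6 tick 0 v(2,): F4->B4 leap 6st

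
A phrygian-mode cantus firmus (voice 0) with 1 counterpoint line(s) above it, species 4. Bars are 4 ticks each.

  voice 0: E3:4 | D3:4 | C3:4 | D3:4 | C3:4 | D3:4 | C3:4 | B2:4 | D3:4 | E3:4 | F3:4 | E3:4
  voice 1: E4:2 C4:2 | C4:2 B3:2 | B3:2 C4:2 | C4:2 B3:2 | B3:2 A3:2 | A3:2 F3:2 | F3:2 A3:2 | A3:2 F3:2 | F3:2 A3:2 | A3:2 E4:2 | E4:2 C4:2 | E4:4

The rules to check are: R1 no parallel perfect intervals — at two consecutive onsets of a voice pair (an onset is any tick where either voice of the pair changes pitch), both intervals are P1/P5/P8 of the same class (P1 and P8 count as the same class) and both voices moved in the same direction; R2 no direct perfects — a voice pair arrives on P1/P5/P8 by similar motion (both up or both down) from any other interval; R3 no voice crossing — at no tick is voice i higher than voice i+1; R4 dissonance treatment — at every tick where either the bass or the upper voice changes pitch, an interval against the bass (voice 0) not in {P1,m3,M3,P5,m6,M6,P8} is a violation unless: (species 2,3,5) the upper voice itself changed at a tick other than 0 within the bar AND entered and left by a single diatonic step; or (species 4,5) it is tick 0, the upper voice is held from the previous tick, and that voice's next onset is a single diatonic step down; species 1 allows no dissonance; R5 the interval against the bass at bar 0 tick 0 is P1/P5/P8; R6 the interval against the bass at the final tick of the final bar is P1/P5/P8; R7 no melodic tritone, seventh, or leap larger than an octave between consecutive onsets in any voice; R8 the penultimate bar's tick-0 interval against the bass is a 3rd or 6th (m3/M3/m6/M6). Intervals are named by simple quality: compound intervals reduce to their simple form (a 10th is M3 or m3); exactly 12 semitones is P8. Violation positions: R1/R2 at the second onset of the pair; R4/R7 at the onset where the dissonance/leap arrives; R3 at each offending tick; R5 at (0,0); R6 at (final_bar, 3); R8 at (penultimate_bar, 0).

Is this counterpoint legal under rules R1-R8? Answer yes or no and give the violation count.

bar 0: v0=E3 v1=E4 (P8)
bar 1: v0=D3 v1=C4 (m7)
bar 2: v0=C3 v1=B3 (M7)
bar 3: v0=D3 v1=C4 (m7)
bar 4: v0=C3 v1=B3 (M7)
bar 5: v0=D3 v1=A3 (P5)
bar 6: v0=C3 v1=F3 (P4)
bar 7: v0=B2 v1=A3 (m7)
bar 8: v0=D3 v1=F3 (m3)
bar 9: v0=E3 v1=A3 (P4)
bar 10: v0=F3 v1=E4 (M7)
bar 11: v0=E3 v1=E4 (P8)
  R4 @ bar2.0: C3/B3 M7 untreated
  R4 @ bar6.0: C3/F3 P4 untreated
  R4 @ bar7.0: B2/A3 m7 untreated
  R4 @ bar7.2: B2/F3 TT untreated
  R4 @ bar9.0: E3/A3 P4 untreated
  R4 @ bar10.0: F3/E4 M7 untreated
  R8 @ bar10.0: penult M7 not 3rd/6th

No (7 violations)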